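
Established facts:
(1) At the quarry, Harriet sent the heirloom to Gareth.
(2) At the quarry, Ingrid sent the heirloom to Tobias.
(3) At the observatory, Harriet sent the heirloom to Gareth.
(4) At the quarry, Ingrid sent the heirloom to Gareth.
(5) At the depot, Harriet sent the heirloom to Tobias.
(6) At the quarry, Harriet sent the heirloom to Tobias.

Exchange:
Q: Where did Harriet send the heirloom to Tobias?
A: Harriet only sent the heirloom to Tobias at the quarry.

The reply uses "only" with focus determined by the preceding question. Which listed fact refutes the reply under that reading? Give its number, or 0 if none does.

The question "Where did ...?" targets the setting, so in the reply the focus falls on "at the quarry".
So "only" ranges over settings; the rest (agent = Harriet, thing = the heirloom, recipient = Tobias) is presupposed.
Fact (5) shares the background with a different setting (at the depot) — counterexample.
(Fact (1) would refute a reading with focus on the recipient — but that is not what the question asks.)

5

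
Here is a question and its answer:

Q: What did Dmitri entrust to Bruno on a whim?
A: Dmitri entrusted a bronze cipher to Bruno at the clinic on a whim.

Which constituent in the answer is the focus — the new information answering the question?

a bronze cipher

The wh-word "what" asks about the direct object.
In the answer, "Dmitri", "to Bruno" and "on a whim" are given — repeated from the question.
"at the clinic" is also new, but it specifies the location, which is not what the question asks about — so it is not the focus.
The constituent filling the direct object gap is "a bronze cipher"; that is the focus.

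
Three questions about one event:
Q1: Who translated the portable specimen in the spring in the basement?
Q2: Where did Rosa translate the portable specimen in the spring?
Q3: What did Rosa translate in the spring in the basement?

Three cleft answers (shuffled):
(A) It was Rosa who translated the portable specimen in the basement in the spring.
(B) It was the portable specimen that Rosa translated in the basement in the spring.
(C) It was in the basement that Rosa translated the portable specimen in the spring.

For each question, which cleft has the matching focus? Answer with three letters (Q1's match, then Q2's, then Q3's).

Q1 asks about the subject (agent); cleft (A) focuses "Rosa", which is the subject (agent) — so Q1 → A.
Q2 asks about the location; cleft (C) focuses "in the basement", which is the location — so Q2 → C.
Q3 asks about the direct object; cleft (B) focuses "the portable specimen", which is the direct object — so Q3 → B.
Mapping: Q1→A, Q2→C, Q3→B.

ACB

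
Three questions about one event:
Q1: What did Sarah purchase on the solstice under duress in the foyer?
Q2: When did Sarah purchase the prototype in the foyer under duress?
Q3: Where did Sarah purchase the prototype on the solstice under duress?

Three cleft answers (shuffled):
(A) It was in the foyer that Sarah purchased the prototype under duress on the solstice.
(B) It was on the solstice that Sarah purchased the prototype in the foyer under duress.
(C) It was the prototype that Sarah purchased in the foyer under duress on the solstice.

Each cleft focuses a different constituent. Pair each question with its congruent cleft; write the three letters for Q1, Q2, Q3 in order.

Q1 asks about the direct object; cleft (C) focuses "the prototype", which is the direct object — so Q1 → C.
Q2 asks about the time; cleft (B) focuses "on the solstice", which is the time — so Q2 → B.
Q3 asks about the location; cleft (A) focuses "in the foyer", which is the location — so Q3 → A.
Mapping: Q1→C, Q2→B, Q3→A.

CBA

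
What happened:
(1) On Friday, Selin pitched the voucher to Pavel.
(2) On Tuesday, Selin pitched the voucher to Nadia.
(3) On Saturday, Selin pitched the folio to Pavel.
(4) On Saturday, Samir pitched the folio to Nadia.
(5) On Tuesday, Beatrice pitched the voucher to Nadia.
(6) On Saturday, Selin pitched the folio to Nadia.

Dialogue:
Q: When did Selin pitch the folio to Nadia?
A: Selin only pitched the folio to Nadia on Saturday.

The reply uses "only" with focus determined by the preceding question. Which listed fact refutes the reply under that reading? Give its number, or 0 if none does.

The question "When did ...?" targets the setting, so in the reply the focus falls on "on Saturday".
"Only" then excludes alternative settings while the background — agent = Selin, thing = the folio, recipient = Nadia — is held fixed.
No listed fact shares that background with another setting. Nothing contradicts the reply.
(Fact (3) would refute a reading with focus on the recipient — but that is not what the question asks.)

0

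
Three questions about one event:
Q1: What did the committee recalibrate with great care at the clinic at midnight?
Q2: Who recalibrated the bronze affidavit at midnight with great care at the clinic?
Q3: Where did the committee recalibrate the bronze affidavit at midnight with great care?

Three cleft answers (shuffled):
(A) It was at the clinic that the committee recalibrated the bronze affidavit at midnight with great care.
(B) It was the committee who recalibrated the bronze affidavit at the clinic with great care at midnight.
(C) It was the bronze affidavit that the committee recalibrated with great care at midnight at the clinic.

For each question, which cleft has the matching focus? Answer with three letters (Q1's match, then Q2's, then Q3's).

CBA

Q1 asks about the direct object; cleft (C) focuses "the bronze affidavit", which is the direct object — so Q1 → C.
Q2 asks about the subject (agent); cleft (B) focuses "the committee", which is the subject (agent) — so Q2 → B.
Q3 asks about the location; cleft (A) focuses "at the clinic", which is the location — so Q3 → A.
Mapping: Q1→C, Q2→B, Q3→A.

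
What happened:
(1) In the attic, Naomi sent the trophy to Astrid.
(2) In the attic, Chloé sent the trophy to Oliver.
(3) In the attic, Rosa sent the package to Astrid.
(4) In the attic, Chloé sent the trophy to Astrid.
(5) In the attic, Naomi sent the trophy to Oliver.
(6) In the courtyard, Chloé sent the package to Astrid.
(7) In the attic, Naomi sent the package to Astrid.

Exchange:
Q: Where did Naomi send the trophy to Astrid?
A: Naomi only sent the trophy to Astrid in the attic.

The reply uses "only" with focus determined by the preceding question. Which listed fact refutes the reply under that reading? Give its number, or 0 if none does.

0

Answering "Where did ...?" puts focus on the setting — here, "in the attic".
So "only" ranges over settings; the rest (Naomi as agent and the trophy as thing and Astrid as recipient) is presupposed.
No listed fact shares that background with another setting. Nothing contradicts the reply.
(Fact (7) would refute a reading with focus on the thing — but that is not what the question asks.)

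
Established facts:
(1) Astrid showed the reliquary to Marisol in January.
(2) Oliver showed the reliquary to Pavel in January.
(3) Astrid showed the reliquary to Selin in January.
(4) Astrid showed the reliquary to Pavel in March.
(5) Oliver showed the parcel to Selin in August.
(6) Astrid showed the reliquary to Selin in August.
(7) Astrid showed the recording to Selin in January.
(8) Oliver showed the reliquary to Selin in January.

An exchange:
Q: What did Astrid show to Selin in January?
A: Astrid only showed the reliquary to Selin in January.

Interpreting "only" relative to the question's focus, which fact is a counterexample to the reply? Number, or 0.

The question "What did ...?" targets the thing, so in the reply the focus falls on "the reliquary".
"Only" then excludes alternative things while the background — same agent, recipient, setting (Astrid / Selin / in January) — is held fixed.
Fact (7) shares the background with a different thing (the recording) — counterexample.
(Fact (6) would refute a reading with focus on the setting — but that is not what the question asks.)

7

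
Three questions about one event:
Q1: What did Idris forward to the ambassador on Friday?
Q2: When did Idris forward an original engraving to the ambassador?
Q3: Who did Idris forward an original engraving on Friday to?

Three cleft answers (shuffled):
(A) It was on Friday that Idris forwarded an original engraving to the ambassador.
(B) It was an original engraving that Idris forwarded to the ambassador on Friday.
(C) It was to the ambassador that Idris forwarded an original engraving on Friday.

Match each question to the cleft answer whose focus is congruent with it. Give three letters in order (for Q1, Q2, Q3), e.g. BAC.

BAC

Q1 asks about the direct object; cleft (B) focuses "an original engraving", which is the direct object — so Q1 → B.
Q2 asks about the time; cleft (A) focuses "on Friday", which is the time — so Q2 → A.
Q3 asks about the recipient; cleft (C) focuses "to the ambassador", which is the recipient — so Q3 → C.
Mapping: Q1→B, Q2→A, Q3→C.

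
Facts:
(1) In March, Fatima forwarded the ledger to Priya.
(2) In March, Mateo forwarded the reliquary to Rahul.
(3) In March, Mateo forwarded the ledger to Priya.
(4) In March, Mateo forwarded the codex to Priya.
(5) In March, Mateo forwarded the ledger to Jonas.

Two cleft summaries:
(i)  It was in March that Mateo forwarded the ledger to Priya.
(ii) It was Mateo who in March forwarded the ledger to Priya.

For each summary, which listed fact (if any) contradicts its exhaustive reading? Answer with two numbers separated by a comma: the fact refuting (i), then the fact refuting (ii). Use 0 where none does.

0, 1

(i): focus "in March". No fact shares Mateo as agent and the ledger as thing and Priya as recipient with a different setting. 0.
(ii): focus "Mateo". Looking for the ledger as thing and Priya as recipient and in March as setting with some other agent — fact (1) has Fatima there. Refuted.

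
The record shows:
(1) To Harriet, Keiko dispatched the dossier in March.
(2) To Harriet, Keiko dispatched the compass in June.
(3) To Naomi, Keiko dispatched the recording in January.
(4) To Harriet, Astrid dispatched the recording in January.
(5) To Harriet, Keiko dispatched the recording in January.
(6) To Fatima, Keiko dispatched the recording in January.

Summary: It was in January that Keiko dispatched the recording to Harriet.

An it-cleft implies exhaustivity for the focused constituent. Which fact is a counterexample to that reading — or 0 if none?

Focus of the cleft: "in January" (the setting). Presupposed background: Keiko as agent and the recording as thing and Harriet as recipient.
The exhaustive reading says no other setting fits that background.
Every other fact differs from the presupposition on some backgrounded slot, so none challenges the exhaustivity.

0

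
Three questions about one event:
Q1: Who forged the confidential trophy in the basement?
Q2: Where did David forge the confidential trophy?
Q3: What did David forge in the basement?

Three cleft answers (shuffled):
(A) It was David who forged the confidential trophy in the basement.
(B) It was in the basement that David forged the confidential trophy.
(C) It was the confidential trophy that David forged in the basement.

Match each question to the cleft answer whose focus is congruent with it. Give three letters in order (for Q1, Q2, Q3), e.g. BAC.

ABC

Q1 asks about the subject (agent); cleft (A) focuses "David", which is the subject (agent) — so Q1 → A.
Q2 asks about the location; cleft (B) focuses "in the basement", which is the location — so Q2 → B.
Q3 asks about the direct object; cleft (C) focuses "the confidential trophy", which is the direct object — so Q3 → C.
Mapping: Q1→A, Q2→B, Q3→C.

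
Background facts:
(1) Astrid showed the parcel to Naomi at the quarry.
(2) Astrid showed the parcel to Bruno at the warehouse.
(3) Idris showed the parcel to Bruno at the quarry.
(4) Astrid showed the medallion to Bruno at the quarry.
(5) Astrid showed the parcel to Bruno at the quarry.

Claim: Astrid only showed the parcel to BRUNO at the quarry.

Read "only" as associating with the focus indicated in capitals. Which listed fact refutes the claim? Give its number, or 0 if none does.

1

The capitals mark "Bruno" as focus. So "only" rules out other recipients, with the rest (same agent, thing, setting (Astrid / the parcel / at the quarry)) as background.
Fact (1) shares the background but differs in recipient (Naomi) — a counterexample.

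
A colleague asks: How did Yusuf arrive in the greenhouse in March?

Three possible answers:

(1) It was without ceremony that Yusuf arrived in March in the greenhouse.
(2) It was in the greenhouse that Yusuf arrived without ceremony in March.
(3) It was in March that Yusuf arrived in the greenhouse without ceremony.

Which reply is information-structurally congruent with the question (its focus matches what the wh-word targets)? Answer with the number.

1

The question word "how" targets the manner.
Option (1) clefts "without ceremony" — that matches what the question asks about.
Option (2) clefts "in the greenhouse" — the location, not what was asked.
Option (3) clefts "in March" — the time, not what was asked.
So the congruent reply is (1).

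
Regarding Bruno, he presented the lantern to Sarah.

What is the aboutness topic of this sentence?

Bruno

The construction explicitly marks "Bruno" as what the sentence is about — the topic.
The remainder of the clause is the comment (what is said about the topic).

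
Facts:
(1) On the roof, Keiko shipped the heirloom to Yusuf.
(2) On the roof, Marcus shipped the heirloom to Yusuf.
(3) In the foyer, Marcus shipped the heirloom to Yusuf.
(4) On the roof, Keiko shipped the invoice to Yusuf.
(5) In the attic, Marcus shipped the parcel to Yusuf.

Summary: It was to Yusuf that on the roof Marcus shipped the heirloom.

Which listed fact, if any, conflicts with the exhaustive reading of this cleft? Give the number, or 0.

Focus of the cleft: "Yusuf" (the recipient). Presupposed background: Marcus as agent and the heirloom as thing and on the roof as setting.
Exhaustivity: Yusuf is the only recipient satisfying that background.
No listed fact matches the background with a different recipient. Exhaustivity holds.

0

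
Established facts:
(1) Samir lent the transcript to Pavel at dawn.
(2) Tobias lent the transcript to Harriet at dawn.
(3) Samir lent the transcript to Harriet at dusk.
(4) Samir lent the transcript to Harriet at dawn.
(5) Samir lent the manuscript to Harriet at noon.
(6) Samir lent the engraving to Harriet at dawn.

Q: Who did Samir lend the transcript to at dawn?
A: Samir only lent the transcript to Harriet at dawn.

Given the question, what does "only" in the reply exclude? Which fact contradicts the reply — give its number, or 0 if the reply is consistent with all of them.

1

Answering "Who did ... to ...?" puts focus on the recipient — here, "Harriet".
"Only" then excludes alternative recipients while the background — agent = Samir, thing = the transcript, setting = at dawn — is held fixed.
Fact (1) keeps agent = Samir, thing = the transcript, setting = at dawn but has recipient = Pavel; that refutes the reply.
(Fact (3) would refute a reading with focus on the setting — but that is not what the question asks.)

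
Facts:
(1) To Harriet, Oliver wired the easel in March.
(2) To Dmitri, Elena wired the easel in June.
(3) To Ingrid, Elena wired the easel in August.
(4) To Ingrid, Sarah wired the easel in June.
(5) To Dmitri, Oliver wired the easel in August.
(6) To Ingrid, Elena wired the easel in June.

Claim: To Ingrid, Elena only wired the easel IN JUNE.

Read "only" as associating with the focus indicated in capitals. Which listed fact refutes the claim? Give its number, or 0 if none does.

3

Focus (in capitals) is "in June" — the setting. "Only" excludes alternative settings while holding fixed Elena as agent and the easel as thing and Ingrid as recipient.
Fact (3) shares the background but differs in setting (in August) — a counterexample.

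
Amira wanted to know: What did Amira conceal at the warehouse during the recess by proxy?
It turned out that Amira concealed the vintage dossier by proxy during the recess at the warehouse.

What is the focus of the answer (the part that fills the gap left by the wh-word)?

the vintage dossier

The wh-word "what" asks about the direct object.
In the answer, "Amira", "at the warehouse", "by proxy" and "during the recess" are given — repeated from the question.
The constituent filling the direct object gap is "the vintage dossier"; that is the focus and would carry nuclear stress.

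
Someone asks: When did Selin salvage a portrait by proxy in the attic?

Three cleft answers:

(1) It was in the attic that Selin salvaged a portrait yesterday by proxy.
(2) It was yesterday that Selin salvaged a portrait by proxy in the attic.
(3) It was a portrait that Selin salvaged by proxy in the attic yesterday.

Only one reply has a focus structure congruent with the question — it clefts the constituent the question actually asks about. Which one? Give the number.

2

The question word "when" targets the time.
Option (1) clefts "in the attic" — the location, not what was asked.
Option (2) clefts "yesterday" — that matches what the question asks about.
Option (3) clefts "a portrait" — the direct object, not what was asked.
So the congruent reply is (2).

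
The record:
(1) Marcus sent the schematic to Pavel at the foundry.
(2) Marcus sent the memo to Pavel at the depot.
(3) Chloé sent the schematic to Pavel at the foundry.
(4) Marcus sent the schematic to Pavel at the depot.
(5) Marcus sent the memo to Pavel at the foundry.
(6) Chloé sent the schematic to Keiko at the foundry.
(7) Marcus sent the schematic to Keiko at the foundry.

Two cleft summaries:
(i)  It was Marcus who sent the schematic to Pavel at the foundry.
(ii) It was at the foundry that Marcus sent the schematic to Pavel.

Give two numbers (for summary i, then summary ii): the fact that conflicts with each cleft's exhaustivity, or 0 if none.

3, 4

Summary (i) focuses "Marcus" (the agent); background thing = the schematic, recipient = Pavel, setting = at the foundry. Fact (3) matches that background with agent = Chloé — refutes (i).
Summary (ii) focuses "at the foundry" (the setting); background agent = Marcus, thing = the schematic, recipient = Pavel. Fact (4) matches that background with setting = at the depot — refutes (ii).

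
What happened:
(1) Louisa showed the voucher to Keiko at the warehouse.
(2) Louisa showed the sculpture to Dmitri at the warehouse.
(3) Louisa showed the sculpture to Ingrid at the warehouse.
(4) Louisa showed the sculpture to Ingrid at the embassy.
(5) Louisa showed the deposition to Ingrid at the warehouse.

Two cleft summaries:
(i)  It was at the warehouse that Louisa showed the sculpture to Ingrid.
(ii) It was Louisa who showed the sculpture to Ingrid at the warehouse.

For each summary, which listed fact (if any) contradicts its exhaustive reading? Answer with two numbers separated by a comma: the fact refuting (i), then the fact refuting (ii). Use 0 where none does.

(i): focus "at the warehouse". Looking for same agent, thing, recipient (Louisa / the sculpture / Ingrid) with some other setting — fact (4) has at the embassy there. Refuted.
(ii): focus "Louisa". No fact shares same thing, recipient, setting (the sculpture / Ingrid / at the warehouse) with a different agent. 0.

4, 0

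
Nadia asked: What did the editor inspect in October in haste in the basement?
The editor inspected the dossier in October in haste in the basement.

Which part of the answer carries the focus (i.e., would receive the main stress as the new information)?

the dossier

The wh-word "what" asks about the direct object.
In the answer, "the editor", "in October", "in the basement" and "in haste" are given — repeated from the question.
The constituent filling the direct object gap is "the dossier"; that is the focus and would carry nuclear stress.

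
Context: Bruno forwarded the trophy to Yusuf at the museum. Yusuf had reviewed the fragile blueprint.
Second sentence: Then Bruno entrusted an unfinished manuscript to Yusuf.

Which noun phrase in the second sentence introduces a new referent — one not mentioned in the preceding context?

an unfinished manuscript

"Bruno" and "Yusuf" in the second sentence are given — already mentioned in the context.
"an unfinished manuscript" has no antecedent in the context; it is discourse-new (the indefinite article also signals a new referent).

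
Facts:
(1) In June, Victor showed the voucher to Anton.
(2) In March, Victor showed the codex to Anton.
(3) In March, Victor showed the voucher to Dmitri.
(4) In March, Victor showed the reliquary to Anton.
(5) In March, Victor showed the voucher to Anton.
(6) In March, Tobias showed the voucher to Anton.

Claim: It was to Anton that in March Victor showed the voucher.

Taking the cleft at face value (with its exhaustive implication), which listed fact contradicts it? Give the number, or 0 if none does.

Focus of the cleft: "Anton" (the recipient). Presupposed background: Victor as agent and the voucher as thing and in March as setting.
The exhaustive reading says no other recipient fits that background.
Fact (3) shares the background but with recipient = Dmitri; exhaustivity is violated.

3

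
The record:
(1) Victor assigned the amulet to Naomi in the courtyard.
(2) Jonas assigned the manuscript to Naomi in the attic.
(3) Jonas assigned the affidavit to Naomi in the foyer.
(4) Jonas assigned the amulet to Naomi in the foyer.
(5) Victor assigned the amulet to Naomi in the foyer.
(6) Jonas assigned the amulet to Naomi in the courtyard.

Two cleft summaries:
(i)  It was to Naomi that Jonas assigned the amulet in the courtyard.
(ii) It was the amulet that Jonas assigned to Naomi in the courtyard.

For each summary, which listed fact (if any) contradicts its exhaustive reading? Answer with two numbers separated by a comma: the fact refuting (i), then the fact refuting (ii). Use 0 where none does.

0, 0

Summary (i) focuses "Naomi" (the recipient); background agent = Jonas, thing = the amulet, setting = in the courtyard. No fact matches that background with a different recipient, so 0.
Summary (ii) focuses "the amulet" (the thing); background agent = Jonas, recipient = Naomi, setting = in the courtyard. No fact matches that background with a different thing, so 0.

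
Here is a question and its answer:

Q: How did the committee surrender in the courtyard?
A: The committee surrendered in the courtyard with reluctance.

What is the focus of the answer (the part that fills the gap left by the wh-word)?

with reluctance

The wh-word "how" asks about the manner.
In the answer, "the committee" and "in the courtyard" are given — repeated from the question.
The constituent filling the manner gap is "with reluctance"; that is the focus and would carry nuclear stress.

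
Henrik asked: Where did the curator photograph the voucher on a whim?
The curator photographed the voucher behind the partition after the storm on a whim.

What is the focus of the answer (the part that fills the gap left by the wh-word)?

behind the partition

The wh-word "where" asks about the location.
In the answer, "the curator", "the voucher" and "on a whim" are given — repeated from the question.
"after the storm" is also new, but it specifies the time, which is not what the question asks about — so it is not the focus.
The constituent filling the location gap is "behind the partition"; that is the focus.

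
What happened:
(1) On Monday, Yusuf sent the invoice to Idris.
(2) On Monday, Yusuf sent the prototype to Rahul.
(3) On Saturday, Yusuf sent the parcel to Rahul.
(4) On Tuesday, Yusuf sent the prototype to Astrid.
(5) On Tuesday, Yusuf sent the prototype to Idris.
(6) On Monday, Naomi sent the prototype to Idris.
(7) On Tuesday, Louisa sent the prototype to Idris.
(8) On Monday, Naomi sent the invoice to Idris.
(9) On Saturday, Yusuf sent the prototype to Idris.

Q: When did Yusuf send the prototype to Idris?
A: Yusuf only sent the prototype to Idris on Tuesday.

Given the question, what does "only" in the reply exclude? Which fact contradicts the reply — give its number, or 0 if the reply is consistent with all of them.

9

The question "When did ...?" targets the setting, so in the reply the focus falls on "on Tuesday".
So "only" ranges over settings; the rest (same agent, thing, recipient (Yusuf / the prototype / Idris)) is presupposed.
Fact (9) keeps same agent, thing, recipient (Yusuf / the prototype / Idris) but has setting = on Saturday; that refutes the reply.
(Fact (4) would refute a reading with focus on the recipient — but that is not what the question asks.)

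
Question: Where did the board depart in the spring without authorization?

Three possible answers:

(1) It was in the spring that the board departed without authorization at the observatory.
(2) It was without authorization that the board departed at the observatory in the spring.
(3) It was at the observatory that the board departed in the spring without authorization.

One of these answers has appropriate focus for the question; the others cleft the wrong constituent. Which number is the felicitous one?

The question word "where" targets the location.
Option (1) clefts "in the spring" — the time, not what was asked.
Option (2) clefts "without authorization" — the manner, not what was asked.
Option (3) clefts "at the observatory" — that matches what the question asks about.
So the congruent reply is (3).

3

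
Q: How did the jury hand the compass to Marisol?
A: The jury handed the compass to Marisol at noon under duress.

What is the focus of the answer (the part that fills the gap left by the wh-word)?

The wh-word "how" asks about the manner.
In the answer, "the jury", "the compass" and "to Marisol" are given — repeated from the question.
"at noon" is also new, but it specifies the time, which is not what the question asks about — so it is not the focus.
The constituent filling the manner gap is "under duress"; that is the focus.

under duress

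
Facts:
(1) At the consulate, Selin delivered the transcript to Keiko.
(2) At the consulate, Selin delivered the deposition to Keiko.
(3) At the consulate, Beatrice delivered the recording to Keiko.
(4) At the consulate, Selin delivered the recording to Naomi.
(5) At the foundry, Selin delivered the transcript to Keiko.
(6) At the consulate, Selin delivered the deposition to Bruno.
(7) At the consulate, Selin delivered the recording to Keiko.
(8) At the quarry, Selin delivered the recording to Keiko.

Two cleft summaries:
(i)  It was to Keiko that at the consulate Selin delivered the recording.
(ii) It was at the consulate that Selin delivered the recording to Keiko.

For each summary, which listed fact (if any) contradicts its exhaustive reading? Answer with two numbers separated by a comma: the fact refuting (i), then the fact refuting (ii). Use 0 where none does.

4, 8

Summary (i) focuses "Keiko" (the recipient); background Selin as agent and the recording as thing and at the consulate as setting. Fact (4) matches that background with recipient = Naomi — refutes (i).
Summary (ii) focuses "at the consulate" (the setting); background Selin as agent and the recording as thing and Keiko as recipient. Fact (8) matches that background with setting = at the quarry — refutes (ii).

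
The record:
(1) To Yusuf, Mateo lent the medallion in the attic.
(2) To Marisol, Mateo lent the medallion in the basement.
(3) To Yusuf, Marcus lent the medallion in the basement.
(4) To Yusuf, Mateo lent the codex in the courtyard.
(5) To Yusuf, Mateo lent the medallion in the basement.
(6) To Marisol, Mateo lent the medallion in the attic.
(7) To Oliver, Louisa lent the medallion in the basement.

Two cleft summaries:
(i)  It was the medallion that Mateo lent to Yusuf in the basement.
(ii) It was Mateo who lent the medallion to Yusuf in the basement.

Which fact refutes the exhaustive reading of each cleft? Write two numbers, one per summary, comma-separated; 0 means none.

Summary (i) focuses "the medallion" (the thing); background same agent, recipient, setting (Mateo / Yusuf / in the basement). No fact matches that background with a different thing, so 0.
Summary (ii) focuses "Mateo" (the agent); background same thing, recipient, setting (the medallion / Yusuf / in the basement). Fact (3) matches that background with agent = Marcus — refutes (ii).

0, 3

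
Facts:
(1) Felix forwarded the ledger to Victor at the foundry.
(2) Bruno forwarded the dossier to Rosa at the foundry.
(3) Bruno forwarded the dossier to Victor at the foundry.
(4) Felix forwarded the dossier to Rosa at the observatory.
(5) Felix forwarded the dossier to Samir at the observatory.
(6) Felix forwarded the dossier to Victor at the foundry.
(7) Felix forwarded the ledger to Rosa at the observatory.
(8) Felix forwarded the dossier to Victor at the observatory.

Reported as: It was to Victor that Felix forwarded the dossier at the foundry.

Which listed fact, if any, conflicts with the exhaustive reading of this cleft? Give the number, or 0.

Focus of the cleft: "Victor" (the recipient). Presupposed background: agent = Felix, thing = the dossier, setting = at the foundry.
Exhaustivity: Victor is the only recipient satisfying that background.
No listed fact matches the background with a different recipient. Exhaustivity holds.

0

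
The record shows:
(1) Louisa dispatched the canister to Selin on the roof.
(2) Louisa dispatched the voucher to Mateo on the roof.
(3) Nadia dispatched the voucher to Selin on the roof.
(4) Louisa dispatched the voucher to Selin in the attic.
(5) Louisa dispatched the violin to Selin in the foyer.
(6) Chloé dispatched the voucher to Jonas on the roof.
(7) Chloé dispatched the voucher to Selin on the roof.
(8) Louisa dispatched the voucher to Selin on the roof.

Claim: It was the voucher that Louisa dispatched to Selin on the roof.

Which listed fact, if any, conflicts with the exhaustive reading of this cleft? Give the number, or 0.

1

Focus of the cleft: "the voucher" (the thing). Presupposed background: agent = Louisa, recipient = Selin, setting = on the roof.
The exhaustive reading says no other thing fits that background.
But fact (1) also has agent = Louisa, recipient = Selin, setting = on the roof, with thing = the canister — so the exhaustive reading fails.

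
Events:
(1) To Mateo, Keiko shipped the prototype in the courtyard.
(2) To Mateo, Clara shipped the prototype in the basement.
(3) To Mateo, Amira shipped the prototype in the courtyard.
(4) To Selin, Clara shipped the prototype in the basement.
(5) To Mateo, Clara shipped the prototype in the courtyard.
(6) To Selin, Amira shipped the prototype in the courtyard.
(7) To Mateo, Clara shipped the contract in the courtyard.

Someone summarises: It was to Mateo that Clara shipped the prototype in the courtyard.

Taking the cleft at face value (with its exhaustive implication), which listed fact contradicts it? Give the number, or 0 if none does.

0

The cleft puts "Mateo" in focus and presupposes the open proposition with agent = Clara, thing = the prototype, setting = in the courtyard.
The exhaustive reading says no other recipient fits that background.
Every other fact differs from the presupposition on some backgrounded slot, so none challenges the exhaustivity.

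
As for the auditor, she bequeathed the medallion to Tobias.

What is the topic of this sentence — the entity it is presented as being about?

The construction explicitly marks "the auditor" as what the sentence is about — the topic.
The remainder of the clause is the comment (what is said about the topic).

the auditor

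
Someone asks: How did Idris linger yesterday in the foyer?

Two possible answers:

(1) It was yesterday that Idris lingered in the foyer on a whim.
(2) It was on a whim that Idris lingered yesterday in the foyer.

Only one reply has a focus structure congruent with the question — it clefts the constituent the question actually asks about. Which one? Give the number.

2

The question word "how" targets the manner.
Option (1) clefts "yesterday" — the time, not what was asked.
Option (2) clefts "on a whim" — that matches what the question asks about.
So the congruent reply is (2).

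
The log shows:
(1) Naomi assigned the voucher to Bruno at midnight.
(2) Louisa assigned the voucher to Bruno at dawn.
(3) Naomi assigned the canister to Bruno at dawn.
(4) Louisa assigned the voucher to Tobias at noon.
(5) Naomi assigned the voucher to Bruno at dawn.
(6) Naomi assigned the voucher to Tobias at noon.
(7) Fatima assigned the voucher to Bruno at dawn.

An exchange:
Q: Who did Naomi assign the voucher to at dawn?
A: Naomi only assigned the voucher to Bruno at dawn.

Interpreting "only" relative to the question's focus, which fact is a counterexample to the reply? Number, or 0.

Answering "Who did ... to ...?" puts focus on the recipient — here, "Bruno".
So "only" ranges over recipients; the rest (Naomi as agent and the voucher as thing and at dawn as setting) is presupposed.
No fact keeps Naomi as agent and the voucher as thing and at dawn as setting while changing the recipient; every other fact differs on something backgrounded. The reply stands.
(Fact (3) would refute a reading with focus on the thing — but that is not what the question asks.)

0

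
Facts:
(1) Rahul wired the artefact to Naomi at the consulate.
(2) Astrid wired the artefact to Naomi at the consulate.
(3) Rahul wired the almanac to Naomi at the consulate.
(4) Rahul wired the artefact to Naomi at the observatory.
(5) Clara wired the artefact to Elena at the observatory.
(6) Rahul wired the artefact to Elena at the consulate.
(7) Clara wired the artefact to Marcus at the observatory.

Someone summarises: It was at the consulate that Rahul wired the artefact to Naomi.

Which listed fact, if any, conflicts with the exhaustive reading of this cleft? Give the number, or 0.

4

Focus of the cleft: "at the consulate" (the setting). Presupposed background: same agent, thing, recipient (Rahul / the artefact / Naomi).
The exhaustive reading says no other setting fits that background.
Fact (4) shares the background but with setting = at the observatory; exhaustivity is violated.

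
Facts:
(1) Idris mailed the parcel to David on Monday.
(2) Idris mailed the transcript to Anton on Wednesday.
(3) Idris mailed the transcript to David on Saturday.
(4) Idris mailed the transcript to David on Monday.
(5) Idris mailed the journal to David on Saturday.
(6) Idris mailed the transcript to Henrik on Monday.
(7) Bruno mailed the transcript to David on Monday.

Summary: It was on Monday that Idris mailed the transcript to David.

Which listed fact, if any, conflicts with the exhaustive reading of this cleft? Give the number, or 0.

Focus of the cleft: "on Monday" (the setting). Presupposed background: Idris as agent and the transcript as thing and David as recipient.
The exhaustive reading says no other setting fits that background.
Fact (3) shares the background but with setting = on Saturday; exhaustivity is violated.

3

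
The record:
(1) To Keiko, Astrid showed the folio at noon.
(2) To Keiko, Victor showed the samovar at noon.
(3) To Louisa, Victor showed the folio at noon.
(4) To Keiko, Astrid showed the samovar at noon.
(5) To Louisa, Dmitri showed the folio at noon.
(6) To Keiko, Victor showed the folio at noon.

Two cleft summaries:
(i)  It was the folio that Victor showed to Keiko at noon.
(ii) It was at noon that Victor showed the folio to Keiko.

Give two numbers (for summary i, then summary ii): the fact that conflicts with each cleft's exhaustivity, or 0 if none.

(i): focus "the folio". Looking for Victor as agent and Keiko as recipient and at noon as setting with some other thing — fact (2) has the samovar there. Refuted.
(ii): focus "at noon". No fact shares Victor as agent and the folio as thing and Keiko as recipient with a different setting. 0.

2, 0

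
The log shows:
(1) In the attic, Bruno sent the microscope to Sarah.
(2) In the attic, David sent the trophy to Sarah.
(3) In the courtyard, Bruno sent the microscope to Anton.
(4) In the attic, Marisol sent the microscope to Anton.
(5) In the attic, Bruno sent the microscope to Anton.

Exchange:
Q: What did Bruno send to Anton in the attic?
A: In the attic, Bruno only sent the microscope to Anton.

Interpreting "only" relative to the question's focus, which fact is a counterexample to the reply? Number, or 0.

The question "What did ...?" targets the thing, so in the reply the focus falls on "the microscope".
So "only" ranges over things; the rest (agent = Bruno, recipient = Anton, setting = in the attic) is presupposed.
No fact keeps agent = Bruno, recipient = Anton, setting = in the attic while changing the thing; every other fact differs on something backgrounded. The reply stands.
(Fact (3) would refute a reading with focus on the setting — but that is not what the question asks.)

0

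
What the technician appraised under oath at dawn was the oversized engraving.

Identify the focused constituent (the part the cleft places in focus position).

the oversized engraving

In a pseudo-cleft "What ... was X", the post-copular constituent X is the focus.
Here the focus is "the oversized engraving". The backgrounded (presupposed) material includes "the technician", "under oath" and "at dawn".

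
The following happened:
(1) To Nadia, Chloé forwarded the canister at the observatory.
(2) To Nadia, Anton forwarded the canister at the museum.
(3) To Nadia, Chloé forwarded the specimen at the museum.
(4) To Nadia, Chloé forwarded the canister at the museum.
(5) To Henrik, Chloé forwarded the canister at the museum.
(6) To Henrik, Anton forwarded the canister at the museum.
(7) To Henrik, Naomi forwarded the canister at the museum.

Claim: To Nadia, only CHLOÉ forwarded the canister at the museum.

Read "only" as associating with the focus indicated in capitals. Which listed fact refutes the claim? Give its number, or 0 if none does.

The capitals mark "Chloé" as focus. So "only" rules out other agents, with the rest (the canister as thing and Nadia as recipient and at the museum as setting) as background.
Fact (2) matches on the canister as thing and Nadia as recipient and at the museum as setting, but has agent = Anton instead. That refutes the claim.

2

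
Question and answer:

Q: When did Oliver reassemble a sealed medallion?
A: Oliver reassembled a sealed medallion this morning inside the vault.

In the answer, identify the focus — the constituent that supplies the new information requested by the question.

this morning

The wh-word "when" asks about the time.
In the answer, "Oliver" and "a sealed medallion" are given — repeated from the question.
"inside the vault" is also new, but it specifies the location, which is not what the question asks about — so it is not the focus.
The constituent filling the time gap is "this morning"; that is the focus.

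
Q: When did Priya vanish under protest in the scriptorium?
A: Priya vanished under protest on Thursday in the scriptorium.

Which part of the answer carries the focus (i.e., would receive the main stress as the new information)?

on Thursday

The wh-word "when" asks about the time.
In the answer, "Priya", "in the scriptorium" and "under protest" are given — repeated from the question.
The constituent filling the time gap is "on Thursday"; that is the focus and would carry nuclear stress.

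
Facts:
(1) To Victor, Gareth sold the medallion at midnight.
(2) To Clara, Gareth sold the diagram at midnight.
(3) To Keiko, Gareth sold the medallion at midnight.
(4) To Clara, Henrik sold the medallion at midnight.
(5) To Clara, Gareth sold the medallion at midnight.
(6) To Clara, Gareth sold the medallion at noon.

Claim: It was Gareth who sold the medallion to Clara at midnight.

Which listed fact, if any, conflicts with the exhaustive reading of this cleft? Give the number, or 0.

4

Focus of the cleft: "Gareth" (the agent). Presupposed background: same thing, recipient, setting (the medallion / Clara / at midnight).
The exhaustive reading says no other agent fits that background.
But fact (4) also has same thing, recipient, setting (the medallion / Clara / at midnight), with agent = Henrik — so the exhaustive reading fails.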